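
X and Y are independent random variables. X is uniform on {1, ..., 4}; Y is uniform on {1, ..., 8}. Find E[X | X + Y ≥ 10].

Outcomes with X + Y ≥ 10: (2,8), (3,7), (3,8), (4,6), (4,7), (4,8), each with probability 1/32.
E[X | X + Y ≥ 10] = (2 + 3 + 3 + 4 + 4 + 4) / 6 = 10/3.

10/3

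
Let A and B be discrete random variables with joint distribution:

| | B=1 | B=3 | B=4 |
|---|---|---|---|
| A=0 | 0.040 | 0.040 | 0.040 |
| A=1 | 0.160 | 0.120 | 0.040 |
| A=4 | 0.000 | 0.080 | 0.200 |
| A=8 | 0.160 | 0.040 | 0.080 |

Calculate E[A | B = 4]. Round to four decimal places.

P(B = 4) = 0.360.
Summing A·P(A=x,B=y) over the conditioning event gives 1.480.
E[A | B = 4] = (1.480) / (0.360) = 4.1111.

4.1111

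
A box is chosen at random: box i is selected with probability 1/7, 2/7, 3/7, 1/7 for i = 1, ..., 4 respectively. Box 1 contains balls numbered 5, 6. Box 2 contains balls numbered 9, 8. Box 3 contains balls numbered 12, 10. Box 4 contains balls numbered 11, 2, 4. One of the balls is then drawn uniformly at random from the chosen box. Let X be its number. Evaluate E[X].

E[X | box 1] = (5+6)/2 = 11/2.
E[X | box 2] = (9+8)/2 = 17/2.
E[X | box 3] = (12+10)/2 = 11.
E[X | box 4] = (11+2+4)/3 = 17/3.
By the law of total expectation,
E[X] = (1/7)·(11/2) + (2/7)·(17/2) + (3/7)·(11) + (1/7)·(17/3) = 367/42.

367/42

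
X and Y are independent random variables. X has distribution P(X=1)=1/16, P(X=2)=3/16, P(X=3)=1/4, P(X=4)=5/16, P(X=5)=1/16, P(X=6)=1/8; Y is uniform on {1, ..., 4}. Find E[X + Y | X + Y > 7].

111/13

P(X + Y > 7) = 13/64.
Summing (X+Y)·P(x,y) over outcomes with X + Y > 7 gives 111/64.
E[X + Y | X + Y > 7] = (111/64) / (13/64) = 111/13.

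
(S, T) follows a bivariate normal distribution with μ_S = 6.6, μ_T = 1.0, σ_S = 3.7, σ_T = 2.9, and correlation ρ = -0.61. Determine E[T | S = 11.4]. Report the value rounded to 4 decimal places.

E[T | S=x] = μ_T + ρ(σ_T/σ_S)(x − μ_S) for jointly normal variables.
E[T | S=11.4] = 1.0 + (-0.61)·(2.9/3.7)·(11.4 − (6.6)) = 1.0 + (-0.47811)·(4.8) = -1.2949.

-1.2949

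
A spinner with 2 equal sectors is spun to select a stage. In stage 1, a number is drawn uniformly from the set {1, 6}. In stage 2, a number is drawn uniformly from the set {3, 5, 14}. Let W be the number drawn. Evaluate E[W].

E[W | stage 1] = (1+6)/2 = 7/2.
E[W | stage 2] = (3+5+14)/3 = 22/3.
E[W] = (1/2)·(7/2) + (1/2)·(22/3) = 65/12.

65/12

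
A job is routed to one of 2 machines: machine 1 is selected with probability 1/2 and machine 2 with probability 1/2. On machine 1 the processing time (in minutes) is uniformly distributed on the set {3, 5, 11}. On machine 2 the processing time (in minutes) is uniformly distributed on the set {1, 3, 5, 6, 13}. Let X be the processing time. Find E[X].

179/30

E[X | machine 1] = (3+5+11)/3 = 19/3.
E[X | machine 2] = (1+3+5+6+13)/5 = 28/5.
By the law of total expectation,
E[X] = (1/2)·(19/3) + (1/2)·(28/5) = 179/30.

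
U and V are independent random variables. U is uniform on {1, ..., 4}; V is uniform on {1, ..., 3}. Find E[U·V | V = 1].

P(V = 1) = 1/3.
Summing UV·P(x,y) over outcomes with V = 1 gives 5/6.
E[U·V | V = 1] = (5/6) / (1/3) = 5/2.

5/2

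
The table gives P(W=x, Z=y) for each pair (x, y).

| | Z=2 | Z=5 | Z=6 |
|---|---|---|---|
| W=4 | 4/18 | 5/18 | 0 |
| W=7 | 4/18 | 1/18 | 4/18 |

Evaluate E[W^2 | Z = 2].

65/2

P(Z = 2) = 4/9.
Σ W^2·P over the event = 16·(4/18) + 49·(4/18) = 130/9.
E[W^2 | Z = 2] = (130/9) / (4/9) = 65/2.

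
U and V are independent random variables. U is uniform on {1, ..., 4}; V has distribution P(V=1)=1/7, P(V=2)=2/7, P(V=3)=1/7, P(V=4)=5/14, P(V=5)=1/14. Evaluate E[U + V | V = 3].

11/2

P(V = 3) = 1/7.
Summing (U+V)·P(x,y) over outcomes with V = 3 gives 11/14.
E[U + V | V = 3] = (11/14) / (1/7) = 11/2.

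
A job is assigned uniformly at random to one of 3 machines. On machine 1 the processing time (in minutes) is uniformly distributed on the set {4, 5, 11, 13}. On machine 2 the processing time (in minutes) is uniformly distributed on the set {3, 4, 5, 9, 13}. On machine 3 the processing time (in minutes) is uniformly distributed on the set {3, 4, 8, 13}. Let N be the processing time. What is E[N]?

147/20

E[N | machine 1] = (4+5+11+13)/4 = 33/4.
E[N | machine 2] = (3+4+5+9+13)/5 = 34/5.
E[N | machine 3] = (3+4+8+13)/4 = 7.
By the law of total expectation,
E[N] = (1/3)·(33/4) + (1/3)·(34/5) + (1/3)·(7) = 147/20.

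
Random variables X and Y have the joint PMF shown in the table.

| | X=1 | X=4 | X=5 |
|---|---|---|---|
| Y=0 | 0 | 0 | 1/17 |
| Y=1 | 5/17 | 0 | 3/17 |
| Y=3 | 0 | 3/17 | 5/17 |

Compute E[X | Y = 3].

P(Y = 3) = 8/17.
Σ X·P over the event = 4·(3/17) + 5·(5/17) = 37/17.
E[X | Y = 3] = (37/17) / (8/17) = 37/8.

37/8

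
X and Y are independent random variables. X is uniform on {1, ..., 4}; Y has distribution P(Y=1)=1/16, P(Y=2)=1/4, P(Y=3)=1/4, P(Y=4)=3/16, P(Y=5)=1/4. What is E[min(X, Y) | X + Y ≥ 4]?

66/29

P(X + Y ≥ 4) = 29/32.
Summing min(X,Y)·P(x,y) over outcomes with X + Y ≥ 4 gives 33/16.
E[min(X, Y) | X + Y ≥ 4] = (33/16) / (29/32) = 66/29.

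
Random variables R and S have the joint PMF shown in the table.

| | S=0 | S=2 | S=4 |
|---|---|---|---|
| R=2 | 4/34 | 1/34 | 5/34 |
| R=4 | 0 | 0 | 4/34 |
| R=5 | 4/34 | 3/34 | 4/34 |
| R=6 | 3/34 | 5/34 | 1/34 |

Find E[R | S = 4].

26/7

P(S = 4) = 7/17.
Summing R·P(R=x,S=y) over the conditioning event gives 26/17.
E[R | S = 4] = (26/17) / (7/17) = 26/7.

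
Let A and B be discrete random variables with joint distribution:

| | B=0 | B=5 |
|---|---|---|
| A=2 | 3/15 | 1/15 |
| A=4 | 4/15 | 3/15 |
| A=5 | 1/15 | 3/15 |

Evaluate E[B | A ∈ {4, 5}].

30/11

P(A ∈ {4, 5}) = 11/15.
Σ B·P over the event = 0·(4/15) + 5·(3/15) + 0·(1/15) + 5·(3/15) = 2.
E[B | A ∈ {4, 5}] = (2) / (11/15) = 30/11.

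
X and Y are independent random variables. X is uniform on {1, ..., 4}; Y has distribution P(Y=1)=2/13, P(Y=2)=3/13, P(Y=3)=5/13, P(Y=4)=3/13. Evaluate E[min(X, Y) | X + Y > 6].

36/11

P(X + Y > 6) = 11/52.
Summing min(X,Y)·P(x,y) over outcomes with X + Y > 6 gives 9/13.
E[min(X, Y) | X + Y > 6] = (9/13) / (11/52) = 36/11.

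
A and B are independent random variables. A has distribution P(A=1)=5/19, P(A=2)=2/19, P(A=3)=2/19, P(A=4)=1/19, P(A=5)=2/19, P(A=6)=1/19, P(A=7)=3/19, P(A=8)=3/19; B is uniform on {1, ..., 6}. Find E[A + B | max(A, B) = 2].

29/9

P(max(A, B) = 2) = 3/38.
Summing (A+B)·P(x,y) over outcomes with max(A, B) = 2 gives 29/114.
E[A + B | max(A, B) = 2] = (29/114) / (3/38) = 29/9.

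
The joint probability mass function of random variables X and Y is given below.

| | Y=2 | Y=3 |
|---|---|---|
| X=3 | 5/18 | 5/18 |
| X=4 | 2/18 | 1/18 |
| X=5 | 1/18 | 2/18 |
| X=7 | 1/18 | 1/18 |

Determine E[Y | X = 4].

7/3

P(X = 4) = 1/6.
Σ Y·P over the event = 2·(2/18) + 3·(1/18) = 7/18.
E[Y | X = 4] = (7/18) / (1/6) = 7/3.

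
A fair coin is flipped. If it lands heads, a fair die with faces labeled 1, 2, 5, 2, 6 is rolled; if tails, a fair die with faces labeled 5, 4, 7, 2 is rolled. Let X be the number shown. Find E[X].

E[X | heads] = (1+2+5+2+6)/5 = 16/5.
E[X | tails] = (5+4+7+2)/4 = 9/2.
E[X] = (1/2)·(16/5) + (1/2)·(9/2) = 77/20.

77/20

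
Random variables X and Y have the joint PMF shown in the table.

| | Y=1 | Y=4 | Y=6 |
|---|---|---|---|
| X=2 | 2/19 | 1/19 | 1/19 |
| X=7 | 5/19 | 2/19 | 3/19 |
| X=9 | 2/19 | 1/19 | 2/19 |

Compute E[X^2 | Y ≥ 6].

P(Y ≥ 6) = 6/19.
Σ X^2·P over the event = 4·(1/19) + 49·(3/19) + 81·(2/19) = 313/19.
E[X^2 | Y ≥ 6] = (313/19) / (6/19) = 313/6.

313/6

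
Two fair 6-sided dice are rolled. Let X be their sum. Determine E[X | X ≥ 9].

10

P(X ≥ 9) = 5/18.
Σ over the event: 9·1/9 + 10·1/12 + 11·1/18 + 12·1/36 = 25/9.
E[X | X ≥ 9] = (25/9) / (5/18) = 10.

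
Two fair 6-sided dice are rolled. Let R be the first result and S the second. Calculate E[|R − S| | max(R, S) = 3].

6/5

Outcomes with max(R, S) = 3: (1,3), (2,3), (3,1), (3,2), (3,3), each with probability 1/36.
E[|R − S| | max(R, S) = 3] = (2 + 1 + 2 + 1 + 0) / 5 = 6/5.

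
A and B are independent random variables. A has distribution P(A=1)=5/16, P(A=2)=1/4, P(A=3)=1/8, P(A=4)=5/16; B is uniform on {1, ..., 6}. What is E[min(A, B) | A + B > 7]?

80/23

P(A + B > 7) = 23/96.
Summing min(A,B)·P(x,y) over outcomes with A + B > 7 gives 5/6.
E[min(A, B) | A + B > 7] = (5/6) / (23/96) = 80/23.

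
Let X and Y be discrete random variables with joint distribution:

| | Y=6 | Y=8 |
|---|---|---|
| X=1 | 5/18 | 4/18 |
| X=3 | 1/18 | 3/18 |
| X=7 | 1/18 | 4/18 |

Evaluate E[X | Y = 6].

15/7

P(Y = 6) = 7/18.
Σ X·P over the event = 1·(5/18) + 3·(1/18) + 7·(1/18) = 5/6.
E[X | Y = 6] = (5/6) / (7/18) = 15/7.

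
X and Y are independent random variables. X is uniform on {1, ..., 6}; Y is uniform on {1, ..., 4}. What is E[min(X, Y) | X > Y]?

15/7

P(X > Y) = 7/12.
Summing min(X,Y)·P(x,y) over outcomes with X > Y gives 5/4.
E[min(X, Y) | X > Y] = (5/4) / (7/12) = 15/7.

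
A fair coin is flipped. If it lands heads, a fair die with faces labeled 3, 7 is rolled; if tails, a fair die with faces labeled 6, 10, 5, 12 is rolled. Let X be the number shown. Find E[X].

E[X | heads] = (3+7)/2 = 5.
E[X | tails] = (6+10+5+12)/4 = 33/4.
By the law of total expectation,
E[X] = (1/2)·(5) + (1/2)·(33/4) = 53/8.

53/8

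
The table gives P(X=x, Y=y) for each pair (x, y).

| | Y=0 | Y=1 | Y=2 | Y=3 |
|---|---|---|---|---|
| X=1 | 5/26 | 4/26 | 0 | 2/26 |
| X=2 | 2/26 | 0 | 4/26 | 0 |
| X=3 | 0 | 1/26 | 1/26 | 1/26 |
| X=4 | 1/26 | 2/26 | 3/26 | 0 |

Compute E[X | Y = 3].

5/3

P(Y = 3) = 3/26.
Σ X·P over the event = 1·(2/26) + 3·(1/26) = 5/26.
E[X | Y = 3] = (5/26) / (3/26) = 5/3.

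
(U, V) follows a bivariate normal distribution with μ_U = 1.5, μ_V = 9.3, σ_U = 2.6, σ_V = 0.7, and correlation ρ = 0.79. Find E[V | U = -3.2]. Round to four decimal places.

8.3003

For a bivariate normal, E[V | U=x] = μ_V + ρ·(σ_V/σ_U)·(x − μ_U).
E[V | U=-3.2] = 9.3 + (0.79)·(0.7/2.6)·(-3.2 − (1.5)) = 9.3 + (0.212692)·(-4.7) = 8.3003.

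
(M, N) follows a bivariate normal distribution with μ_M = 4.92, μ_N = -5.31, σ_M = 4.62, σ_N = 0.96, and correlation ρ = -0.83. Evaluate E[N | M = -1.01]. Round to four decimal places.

For a bivariate normal, E[N | M=x] = μ_N + ρ·(σ_N/σ_M)·(x − μ_M).
E[N | M=-1.01] = -5.31 + (-0.83)·(0.96/4.62)·(-1.01 − (4.92)) = -5.31 + (-0.17247)·(-5.93) = -4.2873.

-4.2873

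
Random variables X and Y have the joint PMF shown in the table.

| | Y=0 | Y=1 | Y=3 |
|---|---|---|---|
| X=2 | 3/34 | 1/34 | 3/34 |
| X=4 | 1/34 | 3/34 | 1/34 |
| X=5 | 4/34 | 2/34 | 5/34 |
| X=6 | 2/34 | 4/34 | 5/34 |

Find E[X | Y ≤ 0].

21/5

P(Y ≤ 0) = 5/17.
Σ X·P over the event = 2·(3/34) + 4·(1/34) + 5·(4/34) + 6·(2/34) = 21/17.
E[X | Y ≤ 0] = (21/17) / (5/17) = 21/5.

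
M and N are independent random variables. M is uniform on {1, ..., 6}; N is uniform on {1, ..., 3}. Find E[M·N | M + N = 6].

P(M + N = 6) = 1/6.
Summing MN·P(x,y) over outcomes with M + N = 6 gives 11/9.
E[M·N | M + N = 6] = (11/9) / (1/6) = 22/3.

22/3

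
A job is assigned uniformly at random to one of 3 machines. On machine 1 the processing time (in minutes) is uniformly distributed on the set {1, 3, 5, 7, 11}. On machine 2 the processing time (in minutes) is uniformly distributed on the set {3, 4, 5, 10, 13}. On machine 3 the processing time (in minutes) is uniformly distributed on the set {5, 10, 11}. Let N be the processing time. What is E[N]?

316/45

E[N | machine 1] = (1+3+5+7+11)/5 = 27/5.
E[N | machine 2] = (3+4+5+10+13)/5 = 7.
E[N | machine 3] = (5+10+11)/3 = 26/3.
E[N] = (1/3)·(27/5) + (1/3)·(7) + (1/3)·(26/3) = 316/45.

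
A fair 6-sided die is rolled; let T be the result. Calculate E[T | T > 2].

9/2

Given T > 2, T is equally likely to be any of {3, 4, 5, 6}.
E[T | T > 2] = (3 + 4 + 5 + 6) / 4 = 9/2.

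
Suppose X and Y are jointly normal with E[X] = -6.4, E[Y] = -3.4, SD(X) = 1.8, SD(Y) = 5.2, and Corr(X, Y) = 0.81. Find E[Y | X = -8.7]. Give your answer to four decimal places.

The regression of Y on X has slope ρ·σ_Y/σ_X and passes through (μ_X, μ_Y).
E[Y | X=-8.7] = -3.4 + (0.81)·(5.2/1.8)·(-8.7 − (-6.4)) = -3.4 + (2.34)·(-2.3) = -8.7820.

-8.7820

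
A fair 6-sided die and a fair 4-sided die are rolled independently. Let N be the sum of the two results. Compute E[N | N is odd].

6

P(N is odd) = 1/2.
Σ over the event: 3·1/12 + 5·1/6 + 7·1/6 + 9·1/12 = 3.
E[N | N is odd] = (3) / (1/2) = 6.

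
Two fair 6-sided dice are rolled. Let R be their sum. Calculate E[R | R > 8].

10

P(R > 8) = 5/18.
Σ over the event: 9·1/9 + 10·1/12 + 11·1/18 + 12·1/36 = 25/9.
E[R | R > 8] = (25/9) / (5/18) = 10.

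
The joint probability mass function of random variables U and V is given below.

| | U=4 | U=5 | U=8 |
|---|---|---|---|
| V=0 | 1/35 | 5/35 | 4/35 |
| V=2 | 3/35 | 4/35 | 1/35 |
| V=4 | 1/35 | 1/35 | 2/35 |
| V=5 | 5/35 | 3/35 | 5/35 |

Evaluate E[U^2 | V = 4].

169/4

P(V = 4) = 4/35.
Σ U^2·P over the event = 16·(1/35) + 25·(1/35) + 64·(2/35) = 169/35.
E[U^2 | V = 4] = (169/35) / (4/35) = 169/4.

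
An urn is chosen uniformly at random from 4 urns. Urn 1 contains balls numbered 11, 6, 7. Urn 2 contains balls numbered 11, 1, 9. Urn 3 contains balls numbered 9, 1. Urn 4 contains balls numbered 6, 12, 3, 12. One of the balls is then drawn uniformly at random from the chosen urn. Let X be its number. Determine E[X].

113/16

E[X | urn 1] = (11+6+7)/3 = 8.
E[X | urn 2] = (11+1+9)/3 = 7.
E[X | urn 3] = (9+1)/2 = 5.
E[X | urn 4] = (6+12+3+12)/4 = 33/4.
E[X] = (1/4)·(8) + (1/4)·(7) + (1/4)·(5) + (1/4)·(33/4) = 113/16.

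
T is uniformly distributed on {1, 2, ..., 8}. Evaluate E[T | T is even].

5

Given T is even, T is equally likely to be any of {2, 4, 6, 8}.
E[T | T is even] = (2 + 4 + 6 + 8) / 4 = 5.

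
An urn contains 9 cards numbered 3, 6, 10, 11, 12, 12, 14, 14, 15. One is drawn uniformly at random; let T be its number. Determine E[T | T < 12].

P(T < 12) = 4/9.
Σ over the event: 3·1/9 + 6·1/9 + 10·1/9 + 11·1/9 = 10/3.
E[T | T < 12] = (10/3) / (4/9) = 15/2.

15/2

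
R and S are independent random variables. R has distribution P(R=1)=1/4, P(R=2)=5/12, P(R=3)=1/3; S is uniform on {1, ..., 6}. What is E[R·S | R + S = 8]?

40/3

P(R + S = 8) = 1/8.
Summing RS·P(x,y) over outcomes with R + S = 8 gives 5/3.
E[R·S | R + S = 8] = (5/3) / (1/8) = 40/3.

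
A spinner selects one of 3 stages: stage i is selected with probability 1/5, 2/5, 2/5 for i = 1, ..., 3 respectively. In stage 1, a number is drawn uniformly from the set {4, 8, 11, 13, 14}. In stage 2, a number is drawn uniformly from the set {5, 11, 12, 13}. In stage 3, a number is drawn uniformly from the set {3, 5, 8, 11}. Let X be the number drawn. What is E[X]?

44/5

E[X | stage 1] = (4+8+11+13+14)/5 = 10.
E[X | stage 2] = (5+11+12+13)/4 = 41/4.
E[X | stage 3] = (3+5+8+11)/4 = 27/4.
By the law of total expectation,
E[X] = (1/5)·(10) + (2/5)·(41/4) + (2/5)·(27/4) = 44/5.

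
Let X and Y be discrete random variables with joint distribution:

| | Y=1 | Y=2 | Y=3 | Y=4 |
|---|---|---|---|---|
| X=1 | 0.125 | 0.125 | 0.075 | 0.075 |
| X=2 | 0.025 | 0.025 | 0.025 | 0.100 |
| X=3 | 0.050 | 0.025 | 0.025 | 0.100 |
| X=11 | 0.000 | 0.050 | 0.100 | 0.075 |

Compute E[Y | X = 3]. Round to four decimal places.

P(X = 3) = 0.200.
Summing Y·P(X=x,Y=y) over the conditioning event gives 0.575.
E[Y | X = 3] = (0.575) / (0.200) = 2.8750.

2.8750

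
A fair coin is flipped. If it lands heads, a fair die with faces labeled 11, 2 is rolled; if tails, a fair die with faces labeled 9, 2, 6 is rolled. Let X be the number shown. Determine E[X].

E[X | heads] = (11+2)/2 = 13/2.
E[X | tails] = (9+2+6)/3 = 17/3.
By the law of total expectation,
E[X] = (1/2)·(13/2) + (1/2)·(17/3) = 73/12.

73/12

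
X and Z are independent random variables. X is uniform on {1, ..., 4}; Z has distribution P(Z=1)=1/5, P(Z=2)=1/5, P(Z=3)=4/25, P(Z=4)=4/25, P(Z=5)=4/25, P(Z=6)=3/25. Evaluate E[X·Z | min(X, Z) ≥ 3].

77/5

P(min(X, Z) ≥ 3) = 3/10.
Summing XZ·P(x,y) over outcomes with min(X, Z) ≥ 3 gives 231/50.
E[X·Z | min(X, Z) ≥ 3] = (231/50) / (3/10) = 77/5.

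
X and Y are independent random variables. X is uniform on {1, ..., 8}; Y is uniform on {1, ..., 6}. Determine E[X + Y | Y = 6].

Outcomes with Y = 6: (1,6), (2,6), (3,6), (4,6), (5,6), (6,6), (7,6), (8,6), each with probability 1/48.
E[X + Y | Y = 6] = (7 + 8 + 9 + 10 + 11 + 12 + 13 + 14) / 8 = 21/2.

21/2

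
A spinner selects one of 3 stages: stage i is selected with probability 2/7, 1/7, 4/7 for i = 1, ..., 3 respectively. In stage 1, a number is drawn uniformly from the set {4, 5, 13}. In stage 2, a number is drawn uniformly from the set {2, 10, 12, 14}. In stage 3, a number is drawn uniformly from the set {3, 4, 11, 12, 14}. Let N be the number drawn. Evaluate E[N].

E[N | stage 1] = (4+5+13)/3 = 22/3.
E[N | stage 2] = (2+10+12+14)/4 = 19/2.
E[N | stage 3] = (3+4+11+12+14)/5 = 44/5.
By the law of total expectation,
E[N] = (2/7)·(22/3) + (1/7)·(19/2) + (4/7)·(44/5) = 1781/210.

1781/210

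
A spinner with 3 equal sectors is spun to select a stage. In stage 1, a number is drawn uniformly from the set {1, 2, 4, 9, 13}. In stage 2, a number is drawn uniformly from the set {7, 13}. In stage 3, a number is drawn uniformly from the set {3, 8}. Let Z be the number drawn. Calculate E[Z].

71/10

E[Z | stage 1] = (1+2+4+9+13)/5 = 29/5.
E[Z | stage 2] = (7+13)/2 = 10.
E[Z | stage 3] = (3+8)/2 = 11/2.
E[Z] = (1/3)·(29/5) + (1/3)·(10) + (1/3)·(11/2) = 71/10.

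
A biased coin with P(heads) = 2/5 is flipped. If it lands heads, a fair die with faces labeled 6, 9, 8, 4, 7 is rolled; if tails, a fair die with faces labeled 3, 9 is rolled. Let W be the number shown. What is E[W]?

E[W | heads] = (6+9+8+4+7)/5 = 34/5.
E[W | tails] = (3+9)/2 = 6.
E[W] = (2/5)·(34/5) + (3/5)·(6) = 158/25.

158/25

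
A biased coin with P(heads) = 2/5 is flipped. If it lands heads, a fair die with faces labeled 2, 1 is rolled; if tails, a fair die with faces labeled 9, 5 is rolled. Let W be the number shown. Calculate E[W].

24/5

E[W | heads] = (2+1)/2 = 3/2.
E[W | tails] = (9+5)/2 = 7.
By the law of total expectation,
E[W] = (2/5)·(3/2) + (3/5)·(7) = 24/5.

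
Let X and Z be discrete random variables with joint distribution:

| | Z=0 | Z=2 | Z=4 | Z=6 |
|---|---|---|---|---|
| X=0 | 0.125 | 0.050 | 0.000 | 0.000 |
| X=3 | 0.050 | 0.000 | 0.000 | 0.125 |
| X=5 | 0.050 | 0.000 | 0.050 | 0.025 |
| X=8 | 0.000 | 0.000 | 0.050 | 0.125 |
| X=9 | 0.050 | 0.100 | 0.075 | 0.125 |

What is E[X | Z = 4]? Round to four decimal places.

P(Z = 4) = 0.175.
Summing X·P(X=x,Z=y) over the conditioning event gives 1.325.
E[X | Z = 4] = (1.325) / (0.175) = 7.5714.

7.5714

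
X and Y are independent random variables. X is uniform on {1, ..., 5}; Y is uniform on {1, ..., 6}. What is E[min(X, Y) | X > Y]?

2

Outcomes with X > Y: (2,1), (3,1), (3,2), (4,1), (4,2), (4,3), (5,1), (5,2), (5,3), (5,4), each with probability 1/30.
E[min(X, Y) | X > Y] = (1 + 1 + 2 + 1 + 2 + 3 + 1 + 2 + 3 + 4) / 10 = 2.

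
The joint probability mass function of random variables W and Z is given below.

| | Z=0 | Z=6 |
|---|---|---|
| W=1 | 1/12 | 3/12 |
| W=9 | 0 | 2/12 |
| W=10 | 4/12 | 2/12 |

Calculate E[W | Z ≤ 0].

41/5

P(Z ≤ 0) = 5/12.
Summing W·P(W=x,Z=y) over the conditioning event gives 41/12.
E[W | Z ≤ 0] = (41/12) / (5/12) = 41/5.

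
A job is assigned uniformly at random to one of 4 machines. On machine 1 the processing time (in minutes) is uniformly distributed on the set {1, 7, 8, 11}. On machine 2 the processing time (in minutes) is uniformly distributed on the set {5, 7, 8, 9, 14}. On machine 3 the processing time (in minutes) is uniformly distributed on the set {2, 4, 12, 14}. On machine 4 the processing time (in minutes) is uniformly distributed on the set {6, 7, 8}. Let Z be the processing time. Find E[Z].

E[Z | machine 1] = (1+7+8+11)/4 = 27/4.
E[Z | machine 2] = (5+7+8+9+14)/5 = 43/5.
E[Z | machine 3] = (2+4+12+14)/4 = 8.
E[Z | machine 4] = (6+7+8)/3 = 7.
E[Z] = (1/4)·(27/4) + (1/4)·(43/5) + (1/4)·(8) + (1/4)·(7) = 607/80.

607/80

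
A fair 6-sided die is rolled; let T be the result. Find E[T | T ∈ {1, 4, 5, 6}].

P(T ∈ {1, 4, 5, 6}) = 2/3.
Σ over the event: 1·1/6 + 4·1/6 + 5·1/6 + 6·1/6 = 8/3.
E[T | T ∈ {1, 4, 5, 6}] = (8/3) / (2/3) = 4.

4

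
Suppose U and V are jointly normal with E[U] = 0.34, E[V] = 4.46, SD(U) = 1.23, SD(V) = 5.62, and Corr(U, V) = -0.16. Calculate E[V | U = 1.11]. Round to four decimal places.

The regression of V on U has slope ρ·σ_V/σ_U and passes through (μ_U, μ_V).
E[V | U=1.11] = 4.46 + (-0.16)·(5.62/1.23)·(1.11 − (0.34)) = 4.46 + (-0.73106)·(0.77) = 3.8971.

3.8971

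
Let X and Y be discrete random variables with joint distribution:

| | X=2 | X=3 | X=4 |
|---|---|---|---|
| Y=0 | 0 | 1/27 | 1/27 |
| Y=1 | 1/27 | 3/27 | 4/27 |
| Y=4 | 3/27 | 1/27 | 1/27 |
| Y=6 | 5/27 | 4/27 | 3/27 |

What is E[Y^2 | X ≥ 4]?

128/9

P(X ≥ 4) = 1/3.
Σ Y^2·P over the event = 0·(1/27) + 1·(4/27) + 16·(1/27) + 36·(3/27) = 128/27.
E[Y^2 | X ≥ 4] = (128/27) / (1/3) = 128/9.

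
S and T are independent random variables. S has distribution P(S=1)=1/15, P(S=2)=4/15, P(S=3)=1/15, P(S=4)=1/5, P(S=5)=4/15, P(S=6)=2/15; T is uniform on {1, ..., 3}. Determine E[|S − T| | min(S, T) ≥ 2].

12/7

P(min(S, T) ≥ 2) = 28/45.
Summing |S−T|·P(x,y) over outcomes with min(S, T) ≥ 2 gives 16/15.
E[|S − T| | min(S, T) ≥ 2] = (16/15) / (28/45) = 12/7.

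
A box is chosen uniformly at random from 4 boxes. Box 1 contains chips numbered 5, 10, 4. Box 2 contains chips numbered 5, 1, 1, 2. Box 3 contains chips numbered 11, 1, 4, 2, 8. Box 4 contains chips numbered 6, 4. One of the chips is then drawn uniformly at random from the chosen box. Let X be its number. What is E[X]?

E[X | box 1] = (5+10+4)/3 = 19/3.
E[X | box 2] = (5+1+1+2)/4 = 9/4.
E[X | box 3] = (11+1+4+2+8)/5 = 26/5.
E[X | box 4] = (6+4)/2 = 5.
E[X] = (1/4)·(19/3) + (1/4)·(9/4) + (1/4)·(26/5) + (1/4)·(5) = 1127/240.

1127/240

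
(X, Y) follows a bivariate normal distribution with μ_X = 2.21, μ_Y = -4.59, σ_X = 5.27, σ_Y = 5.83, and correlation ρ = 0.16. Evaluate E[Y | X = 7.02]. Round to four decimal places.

E[Y | X=x] = μ_Y + ρ(σ_Y/σ_X)(x − μ_X) for jointly normal variables.
E[Y | X=7.02] = -4.59 + (0.16)·(5.83/5.27)·(7.02 − (2.21)) = -4.59 + (0.177)·(4.81) = -3.7386.

-3.7386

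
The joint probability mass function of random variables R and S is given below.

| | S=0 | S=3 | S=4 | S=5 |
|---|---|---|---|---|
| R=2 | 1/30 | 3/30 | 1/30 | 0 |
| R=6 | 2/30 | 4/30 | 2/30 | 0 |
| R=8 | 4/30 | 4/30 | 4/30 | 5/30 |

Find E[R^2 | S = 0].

P(S = 0) = 7/30.
Summing R^2·P(R=x,S=y) over the conditioning event gives 166/15.
E[R^2 | S = 0] = (166/15) / (7/30) = 332/7.

332/7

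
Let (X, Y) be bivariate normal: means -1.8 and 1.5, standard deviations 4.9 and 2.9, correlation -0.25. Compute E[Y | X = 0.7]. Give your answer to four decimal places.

The regression of Y on X has slope ρ·σ_Y/σ_X and passes through (μ_X, μ_Y).
E[Y | X=0.7] = 1.5 + (-0.25)·(2.9/4.9)·(0.7 − (-1.8)) = 1.5 + (-0.14796)·(2.5) = 1.1301.

1.1301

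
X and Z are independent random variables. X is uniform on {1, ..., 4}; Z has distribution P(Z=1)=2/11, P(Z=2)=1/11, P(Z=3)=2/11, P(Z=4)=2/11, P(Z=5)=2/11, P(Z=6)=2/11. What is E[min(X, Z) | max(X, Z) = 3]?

16/9

P(max(X, Z) = 3) = 9/44.
Summing min(X,Z)·P(x,y) over outcomes with max(X, Z) = 3 gives 4/11.
E[min(X, Z) | max(X, Z) = 3] = (4/11) / (9/44) = 16/9.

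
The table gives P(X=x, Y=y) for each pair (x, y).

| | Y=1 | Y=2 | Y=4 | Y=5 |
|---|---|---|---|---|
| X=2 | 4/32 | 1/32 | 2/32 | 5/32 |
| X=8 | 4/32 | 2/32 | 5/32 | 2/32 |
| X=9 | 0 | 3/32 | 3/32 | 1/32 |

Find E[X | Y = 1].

P(Y = 1) = 1/4.
Summing X·P(X=x,Y=y) over the conditioning event gives 5/4.
E[X | Y = 1] = (5/4) / (1/4) = 5.

5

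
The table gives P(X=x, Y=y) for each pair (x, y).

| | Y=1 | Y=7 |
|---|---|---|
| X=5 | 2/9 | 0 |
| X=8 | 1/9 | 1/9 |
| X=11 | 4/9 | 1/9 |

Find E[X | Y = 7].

19/2

P(Y = 7) = 2/9.
Σ X·P over the event = 8·(1/9) + 11·(1/9) = 19/9.
E[X | Y = 7] = (19/9) / (2/9) = 19/2.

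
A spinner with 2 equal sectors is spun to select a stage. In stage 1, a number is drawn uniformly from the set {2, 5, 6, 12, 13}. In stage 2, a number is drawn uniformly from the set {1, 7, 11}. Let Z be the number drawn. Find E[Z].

209/30

E[Z | stage 1] = (2+5+6+12+13)/5 = 38/5.
E[Z | stage 2] = (1+7+11)/3 = 19/3.
E[Z] = (1/2)·(38/5) + (1/2)·(19/3) = 209/30.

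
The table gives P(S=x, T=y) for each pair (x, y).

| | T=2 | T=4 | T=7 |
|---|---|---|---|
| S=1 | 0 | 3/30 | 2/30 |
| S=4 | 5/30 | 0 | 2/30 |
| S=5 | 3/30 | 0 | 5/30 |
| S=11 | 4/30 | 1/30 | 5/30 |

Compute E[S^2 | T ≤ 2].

213/4

P(T ≤ 2) = 2/5.
Σ S^2·P over the event = 16·(5/30) + 25·(3/30) + 121·(4/30) = 213/10.
E[S^2 | T ≤ 2] = (213/10) / (2/5) = 213/4.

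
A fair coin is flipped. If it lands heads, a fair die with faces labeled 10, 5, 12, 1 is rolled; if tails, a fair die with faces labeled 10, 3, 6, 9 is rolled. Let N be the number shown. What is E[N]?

7

E[N | heads] = (10+5+12+1)/4 = 7.
E[N | tails] = (10+3+6+9)/4 = 7.
By the law of total expectation,
E[N] = (1/2)·(7) + (1/2)·(7) = 7.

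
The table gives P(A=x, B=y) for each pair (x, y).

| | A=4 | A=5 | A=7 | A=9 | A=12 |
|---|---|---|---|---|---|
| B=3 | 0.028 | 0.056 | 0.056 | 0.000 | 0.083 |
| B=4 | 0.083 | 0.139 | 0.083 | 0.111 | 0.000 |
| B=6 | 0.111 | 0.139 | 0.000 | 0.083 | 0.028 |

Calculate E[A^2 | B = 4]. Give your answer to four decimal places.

42.9351

P(B = 4) = 0.416.
Σ A^2·P over the event = 16·(0.083) + 25·(0.139) + 49·(0.083) + 81·(0.111) = 17.861.
E[A^2 | B = 4] = (17.861) / (0.416) = 42.9351.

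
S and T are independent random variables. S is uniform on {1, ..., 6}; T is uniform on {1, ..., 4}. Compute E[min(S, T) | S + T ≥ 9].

Outcomes with S + T ≥ 9: (5,4), (6,3), (6,4), each with probability 1/24.
E[min(S, T) | S + T ≥ 9] = (4 + 3 + 4) / 3 = 11/3.

11/3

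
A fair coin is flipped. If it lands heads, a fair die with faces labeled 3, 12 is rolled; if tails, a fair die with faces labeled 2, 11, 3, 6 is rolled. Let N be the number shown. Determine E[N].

E[N | heads] = (3+12)/2 = 15/2.
E[N | tails] = (2+11+3+6)/4 = 11/2.
By the law of total expectation,
E[N] = (1/2)·(15/2) + (1/2)·(11/2) = 13/2.

13/2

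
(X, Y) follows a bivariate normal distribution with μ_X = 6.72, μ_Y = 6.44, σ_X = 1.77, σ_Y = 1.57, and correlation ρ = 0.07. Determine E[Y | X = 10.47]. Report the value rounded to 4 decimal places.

6.6728

For a bivariate normal, E[Y | X=x] = μ_Y + ρ·(σ_Y/σ_X)·(x − μ_X).
E[Y | X=10.47] = 6.44 + (0.07)·(1.57/1.77)·(10.47 − (6.72)) = 6.44 + (0.06209)·(3.75) = 6.6728.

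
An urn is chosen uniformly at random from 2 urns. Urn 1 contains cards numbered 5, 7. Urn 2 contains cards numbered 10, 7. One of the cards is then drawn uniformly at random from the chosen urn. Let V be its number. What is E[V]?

29/4

E[V | urn 1] = (5+7)/2 = 6.
E[V | urn 2] = (10+7)/2 = 17/2.
By the law of total expectation,
E[V] = (1/2)·(6) + (1/2)·(17/2) = 29/4.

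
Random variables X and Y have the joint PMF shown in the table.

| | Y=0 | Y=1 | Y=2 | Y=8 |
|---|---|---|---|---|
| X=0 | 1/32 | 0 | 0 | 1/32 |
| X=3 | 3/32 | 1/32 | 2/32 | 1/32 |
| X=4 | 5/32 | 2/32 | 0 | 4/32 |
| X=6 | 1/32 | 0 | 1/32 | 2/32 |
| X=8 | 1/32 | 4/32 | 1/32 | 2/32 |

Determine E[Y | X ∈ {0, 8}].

3

P(X ∈ {0, 8}) = 5/16.
Σ Y·P over the event = 0·(1/32) + 8·(1/32) + 0·(1/32) + 1·(4/32) + 2·(1/32) + 8·(2/32) = 15/16.
E[Y | X ∈ {0, 8}] = (15/16) / (5/16) = 3.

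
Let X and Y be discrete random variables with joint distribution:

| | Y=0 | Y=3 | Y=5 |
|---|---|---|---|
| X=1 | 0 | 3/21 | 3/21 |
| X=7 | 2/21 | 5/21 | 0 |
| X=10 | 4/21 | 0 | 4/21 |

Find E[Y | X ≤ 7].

P(X ≤ 7) = 13/21.
Σ Y·P over the event = 3·(3/21) + 5·(3/21) + 0·(2/21) + 3·(5/21) = 13/7.
E[Y | X ≤ 7] = (13/7) / (13/21) = 3.

3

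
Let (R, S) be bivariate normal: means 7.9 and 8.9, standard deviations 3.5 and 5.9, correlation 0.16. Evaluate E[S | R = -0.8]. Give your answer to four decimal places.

6.5535

The regression of S on R has slope ρ·σ_S/σ_R and passes through (μ_R, μ_S).
E[S | R=-0.8] = 8.9 + (0.16)·(5.9/3.5)·(-0.8 − (7.9)) = 8.9 + (0.26971)·(-8.7) = 6.5535.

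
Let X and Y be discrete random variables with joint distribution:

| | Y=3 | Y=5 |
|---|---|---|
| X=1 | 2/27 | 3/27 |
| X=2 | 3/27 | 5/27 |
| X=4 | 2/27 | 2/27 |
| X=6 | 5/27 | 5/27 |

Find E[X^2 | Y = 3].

113/6

P(Y = 3) = 4/9.
Σ X^2·P over the event = 1·(2/27) + 4·(3/27) + 16·(2/27) + 36·(5/27) = 226/27.
E[X^2 | Y = 3] = (226/27) / (4/9) = 113/6.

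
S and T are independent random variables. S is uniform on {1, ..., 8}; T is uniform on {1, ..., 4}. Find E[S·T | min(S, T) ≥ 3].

77/4

P(min(S, T) ≥ 3) = 3/8.
Summing ST·P(x,y) over outcomes with min(S, T) ≥ 3 gives 231/32.
E[S·T | min(S, T) ≥ 3] = (231/32) / (3/8) = 77/4.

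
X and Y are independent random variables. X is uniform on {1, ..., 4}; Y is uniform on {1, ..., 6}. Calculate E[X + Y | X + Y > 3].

P(X + Y > 3) = 7/8.
Summing (X+Y)·P(x,y) over outcomes with X + Y > 3 gives 17/3.
E[X + Y | X + Y > 3] = (17/3) / (7/8) = 136/21.

136/21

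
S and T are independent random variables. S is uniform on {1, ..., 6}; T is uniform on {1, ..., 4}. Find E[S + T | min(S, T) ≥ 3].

8

Outcomes with min(S, T) ≥ 3: (3,3), (3,4), (4,3), (4,4), (5,3), (5,4), (6,3), (6,4), each with probability 1/24.
E[S + T | min(S, T) ≥ 3] = (6 + 7 + 7 + 8 + 8 + 9 + 9 + 10) / 8 = 8.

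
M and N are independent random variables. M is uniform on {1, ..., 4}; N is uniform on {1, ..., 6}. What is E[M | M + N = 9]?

7/2

P(M + N = 9) = 1/12.
Summing M·P(x,y) over outcomes with M + N = 9 gives 7/24.
E[M | M + N = 9] = (7/24) / (1/12) = 7/2.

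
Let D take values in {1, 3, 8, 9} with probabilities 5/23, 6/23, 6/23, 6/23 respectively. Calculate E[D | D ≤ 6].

23/11

P(D ≤ 6) = 11/23.
Σ over the event: 1·5/23 + 3·6/23 = 1.
E[D | D ≤ 6] = (1) / (11/23) = 23/11.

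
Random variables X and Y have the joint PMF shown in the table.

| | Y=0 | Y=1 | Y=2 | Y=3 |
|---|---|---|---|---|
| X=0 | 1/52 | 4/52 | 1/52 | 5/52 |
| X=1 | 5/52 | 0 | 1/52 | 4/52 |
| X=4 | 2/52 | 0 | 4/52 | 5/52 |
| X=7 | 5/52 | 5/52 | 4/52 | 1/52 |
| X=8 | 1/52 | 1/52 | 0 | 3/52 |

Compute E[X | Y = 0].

4

P(Y = 0) = 7/26.
Σ X·P over the event = 0·(1/52) + 1·(5/52) + 4·(2/52) + 7·(5/52) + 8·(1/52) = 14/13.
E[X | Y = 0] = (14/13) / (7/26) = 4.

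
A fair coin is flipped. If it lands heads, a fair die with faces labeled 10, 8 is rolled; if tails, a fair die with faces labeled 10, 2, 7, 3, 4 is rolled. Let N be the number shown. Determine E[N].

E[N | heads] = (10+8)/2 = 9.
E[N | tails] = (10+2+7+3+4)/5 = 26/5.
By the law of total expectation,
E[N] = (1/2)·(9) + (1/2)·(26/5) = 71/10.

71/10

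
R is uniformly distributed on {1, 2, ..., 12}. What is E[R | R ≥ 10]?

Given R ≥ 10, R is equally likely to be any of {10, 11, 12}.
E[R | R ≥ 10] = (10 + 11 + 12) / 3 = 11.

11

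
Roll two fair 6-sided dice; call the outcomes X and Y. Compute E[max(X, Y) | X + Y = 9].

11/2

Outcomes with X + Y = 9: (3,6), (4,5), (5,4), (6,3), each with probability 1/36.
E[max(X, Y) | X + Y = 9] = (6 + 5 + 5 + 6) / 4 = 11/2.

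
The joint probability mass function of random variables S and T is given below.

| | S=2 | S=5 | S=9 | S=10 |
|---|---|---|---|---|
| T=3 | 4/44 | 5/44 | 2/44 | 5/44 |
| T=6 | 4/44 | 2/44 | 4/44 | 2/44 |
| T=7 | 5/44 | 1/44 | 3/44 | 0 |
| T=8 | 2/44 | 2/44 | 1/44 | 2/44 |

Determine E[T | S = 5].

5

P(S = 5) = 5/22.
Summing T·P(S=x,T=y) over the conditioning event gives 25/22.
E[T | S = 5] = (25/22) / (5/22) = 5.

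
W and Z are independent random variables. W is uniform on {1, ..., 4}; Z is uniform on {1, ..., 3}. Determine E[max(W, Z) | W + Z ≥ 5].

7/2

Outcomes with W + Z ≥ 5: (2,3), (3,2), (3,3), (4,1), (4,2), (4,3), each with probability 1/12.
E[max(W, Z) | W + Z ≥ 5] = (3 + 3 + 3 + 4 + 4 + 4) / 6 = 7/2.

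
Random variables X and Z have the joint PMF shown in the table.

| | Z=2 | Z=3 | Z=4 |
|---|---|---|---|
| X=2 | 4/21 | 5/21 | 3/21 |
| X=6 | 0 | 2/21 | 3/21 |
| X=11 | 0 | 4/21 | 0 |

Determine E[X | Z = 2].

P(Z = 2) = 4/21.
Σ X·P over the event = 2·(4/21) = 8/21.
E[X | Z = 2] = (8/21) / (4/21) = 2.

2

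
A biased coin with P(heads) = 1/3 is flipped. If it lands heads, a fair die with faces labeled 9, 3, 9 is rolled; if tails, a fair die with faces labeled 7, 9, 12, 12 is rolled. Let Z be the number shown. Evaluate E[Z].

E[Z | heads] = (9+3+9)/3 = 7.
E[Z | tails] = (7+9+12+12)/4 = 10.
E[Z] = (1/3)·(7) + (2/3)·(10) = 9.

9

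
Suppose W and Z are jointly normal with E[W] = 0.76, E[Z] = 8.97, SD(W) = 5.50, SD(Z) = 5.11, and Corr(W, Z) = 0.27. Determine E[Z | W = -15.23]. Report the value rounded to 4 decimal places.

E[Z | W=x] = μ_Z + ρ(σ_Z/σ_W)(x − μ_W) for jointly normal variables.
E[Z | W=-15.23] = 8.97 + (0.27)·(5.11/5.50)·(-15.23 − (0.76)) = 8.97 + (0.250855)·(-15.99) = 4.9588.

4.9588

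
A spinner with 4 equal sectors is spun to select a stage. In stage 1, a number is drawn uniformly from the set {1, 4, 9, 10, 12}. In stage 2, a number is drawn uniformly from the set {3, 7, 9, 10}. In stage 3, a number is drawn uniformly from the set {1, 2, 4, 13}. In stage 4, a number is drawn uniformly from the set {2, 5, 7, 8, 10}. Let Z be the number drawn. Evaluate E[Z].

E[Z | stage 1] = (1+4+9+10+12)/5 = 36/5.
E[Z | stage 2] = (3+7+9+10)/4 = 29/4.
E[Z | stage 3] = (1+2+4+13)/4 = 5.
E[Z | stage 4] = (2+5+7+8+10)/5 = 32/5.
By the law of total expectation,
E[Z] = (1/4)·(36/5) + (1/4)·(29/4) + (1/4)·(5) + (1/4)·(32/5) = 517/80.

517/80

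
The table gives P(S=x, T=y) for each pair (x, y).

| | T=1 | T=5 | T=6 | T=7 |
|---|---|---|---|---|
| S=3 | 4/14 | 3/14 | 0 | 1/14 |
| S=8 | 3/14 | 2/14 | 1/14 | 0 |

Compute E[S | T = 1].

36/7

P(T = 1) = 1/2.
Σ S·P over the event = 3·(4/14) + 8·(3/14) = 18/7.
E[S | T = 1] = (18/7) / (1/2) = 36/7.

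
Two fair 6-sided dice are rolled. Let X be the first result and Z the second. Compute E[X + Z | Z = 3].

Outcomes with Z = 3: (1,3), (2,3), (3,3), (4,3), (5,3), (6,3), each with probability 1/36.
E[X + Z | Z = 3] = (4 + 5 + 6 + 7 + 8 + 9) / 6 = 13/2.

13/2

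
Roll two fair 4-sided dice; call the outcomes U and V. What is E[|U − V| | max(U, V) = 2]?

Outcomes with max(U, V) = 2: (1,2), (2,1), (2,2), each with probability 1/16.
E[|U − V| | max(U, V) = 2] = (1 + 1 + 0) / 3 = 2/3.

2/3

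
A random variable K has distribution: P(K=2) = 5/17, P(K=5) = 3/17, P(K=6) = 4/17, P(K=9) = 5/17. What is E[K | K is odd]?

15/2

P(K is odd) = 8/17.
Σ over the event: 5·3/17 + 9·5/17 = 60/17.
E[K | K is odd] = (60/17) / (8/17) = 15/2.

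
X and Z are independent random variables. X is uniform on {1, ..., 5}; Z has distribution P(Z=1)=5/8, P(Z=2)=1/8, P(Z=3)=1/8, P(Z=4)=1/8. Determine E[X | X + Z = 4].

18/7

P(X + Z = 4) = 7/40.
Summing X·P(x,y) over outcomes with X + Z = 4 gives 9/20.
E[X | X + Z = 4] = (9/20) / (7/40) = 18/7.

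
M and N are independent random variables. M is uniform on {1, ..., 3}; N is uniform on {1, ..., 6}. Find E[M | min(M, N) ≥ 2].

5/2

Outcomes with min(M, N) ≥ 2: (2,2), (2,3), (2,4), (2,5), (2,6), (3,2), (3,3), (3,4), (3,5), (3,6), each with probability 1/18.
E[M | min(M, N) ≥ 2] = (2 + 2 + 2 + 2 + 2 + 3 + 3 + 3 + 3 + 3) / 10 = 5/2.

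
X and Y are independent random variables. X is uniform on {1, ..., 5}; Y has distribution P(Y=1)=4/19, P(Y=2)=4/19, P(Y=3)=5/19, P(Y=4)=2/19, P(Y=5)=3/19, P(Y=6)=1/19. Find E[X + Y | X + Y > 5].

P(X + Y > 5) = 11/19.
Summing (X+Y)·P(x,y) over outcomes with X + Y > 5 gives 406/95.
E[X + Y | X + Y > 5] = (406/95) / (11/19) = 406/55.

406/55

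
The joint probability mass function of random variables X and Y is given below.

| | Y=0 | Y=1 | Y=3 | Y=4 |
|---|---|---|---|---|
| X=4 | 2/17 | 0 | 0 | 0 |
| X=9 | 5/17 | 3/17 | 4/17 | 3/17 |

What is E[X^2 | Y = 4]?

81

P(Y = 4) = 3/17.
Summing X^2·P(X=x,Y=y) over the conditioning event gives 243/17.
E[X^2 | Y = 4] = (243/17) / (3/17) = 81.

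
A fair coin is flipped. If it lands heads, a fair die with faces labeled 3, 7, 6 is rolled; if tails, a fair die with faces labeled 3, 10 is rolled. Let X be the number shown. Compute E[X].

71/12

E[X | heads] = (3+7+6)/3 = 16/3.
E[X | tails] = (3+10)/2 = 13/2.
By the law of total expectation,
E[X] = (1/2)·(16/3) + (1/2)·(13/2) = 71/12.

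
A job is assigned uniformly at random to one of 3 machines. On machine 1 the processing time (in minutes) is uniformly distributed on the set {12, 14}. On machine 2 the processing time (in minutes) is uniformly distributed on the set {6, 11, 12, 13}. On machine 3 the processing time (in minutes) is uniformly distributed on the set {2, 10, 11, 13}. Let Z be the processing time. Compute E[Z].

E[Z | machine 1] = (12+14)/2 = 13.
E[Z | machine 2] = (6+11+12+13)/4 = 21/2.
E[Z | machine 3] = (2+10+11+13)/4 = 9.
E[Z] = (1/3)·(13) + (1/3)·(21/2) + (1/3)·(9) = 65/6.

65/6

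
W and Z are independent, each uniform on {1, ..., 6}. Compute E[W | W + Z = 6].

Outcomes with W + Z = 6: (1,5), (2,4), (3,3), (4,2), (5,1), each with probability 1/36.
E[W | W + Z = 6] = (1 + 2 + 3 + 4 + 5) / 5 = 3.

3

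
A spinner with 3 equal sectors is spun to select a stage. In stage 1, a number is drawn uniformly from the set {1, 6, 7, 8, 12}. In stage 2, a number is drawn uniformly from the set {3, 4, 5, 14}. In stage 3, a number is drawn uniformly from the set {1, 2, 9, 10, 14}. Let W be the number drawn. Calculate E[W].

E[W | stage 1] = (1+6+7+8+12)/5 = 34/5.
E[W | stage 2] = (3+4+5+14)/4 = 13/2.
E[W | stage 3] = (1+2+9+10+14)/5 = 36/5.
E[W] = (1/3)·(34/5) + (1/3)·(13/2) + (1/3)·(36/5) = 41/6.

41/6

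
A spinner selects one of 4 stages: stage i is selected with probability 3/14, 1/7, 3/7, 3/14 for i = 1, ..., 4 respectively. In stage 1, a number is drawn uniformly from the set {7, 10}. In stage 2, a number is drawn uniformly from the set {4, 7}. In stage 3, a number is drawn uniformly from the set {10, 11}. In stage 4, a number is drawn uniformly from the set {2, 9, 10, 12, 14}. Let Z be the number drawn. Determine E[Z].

E[Z | stage 1] = (7+10)/2 = 17/2.
E[Z | stage 2] = (4+7)/2 = 11/2.
E[Z | stage 3] = (10+11)/2 = 21/2.
E[Z | stage 4] = (2+9+10+12+14)/5 = 47/5.
By the law of total expectation,
E[Z] = (3/14)·(17/2) + (1/7)·(11/2) + (3/7)·(21/2) + (3/14)·(47/5) = 1277/140.

1277/140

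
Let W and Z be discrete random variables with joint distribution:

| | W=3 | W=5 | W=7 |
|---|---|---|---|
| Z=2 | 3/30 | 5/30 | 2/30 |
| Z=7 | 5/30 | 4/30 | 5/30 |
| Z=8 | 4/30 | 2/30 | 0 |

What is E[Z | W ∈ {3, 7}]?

P(W ∈ {3, 7}) = 19/30.
Σ Z·P over the event = 2·(3/30) + 7·(5/30) + 8·(4/30) + 2·(2/30) + 7·(5/30) = 56/15.
E[Z | W ∈ {3, 7}] = (56/15) / (19/30) = 112/19.

112/19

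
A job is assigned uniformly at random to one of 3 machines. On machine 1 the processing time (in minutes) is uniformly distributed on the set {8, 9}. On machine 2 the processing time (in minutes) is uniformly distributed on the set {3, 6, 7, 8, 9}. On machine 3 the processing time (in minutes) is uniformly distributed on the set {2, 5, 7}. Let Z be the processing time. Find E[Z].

593/90

E[Z | machine 1] = (8+9)/2 = 17/2.
E[Z | machine 2] = (3+6+7+8+9)/5 = 33/5.
E[Z | machine 3] = (2+5+7)/3 = 14/3.
E[Z] = (1/3)·(17/2) + (1/3)·(33/5) + (1/3)·(14/3) = 593/90.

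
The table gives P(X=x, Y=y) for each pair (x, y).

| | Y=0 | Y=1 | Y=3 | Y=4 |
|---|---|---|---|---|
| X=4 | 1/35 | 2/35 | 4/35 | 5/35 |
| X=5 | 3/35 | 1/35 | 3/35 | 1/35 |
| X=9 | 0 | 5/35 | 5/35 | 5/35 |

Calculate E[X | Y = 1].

P(Y = 1) = 8/35.
Σ X·P over the event = 4·(2/35) + 5·(1/35) + 9·(5/35) = 58/35.
E[X | Y = 1] = (58/35) / (8/35) = 29/4.

29/4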